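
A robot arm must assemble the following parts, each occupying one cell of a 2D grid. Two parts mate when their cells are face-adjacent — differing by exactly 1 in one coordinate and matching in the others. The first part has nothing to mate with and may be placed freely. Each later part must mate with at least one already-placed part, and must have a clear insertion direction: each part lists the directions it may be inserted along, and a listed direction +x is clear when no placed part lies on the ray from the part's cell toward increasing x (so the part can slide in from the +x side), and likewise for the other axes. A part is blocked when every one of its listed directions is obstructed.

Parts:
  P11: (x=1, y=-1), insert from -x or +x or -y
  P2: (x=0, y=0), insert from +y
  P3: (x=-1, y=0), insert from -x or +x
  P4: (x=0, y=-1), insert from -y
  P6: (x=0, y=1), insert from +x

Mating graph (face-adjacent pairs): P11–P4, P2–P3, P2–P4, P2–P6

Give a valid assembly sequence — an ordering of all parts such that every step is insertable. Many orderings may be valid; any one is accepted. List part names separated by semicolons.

P2; P6; P3; P4; P11

1. P2@(0, 0) [+y clear] — {P2}
2. P6@(0, 1) [+x clear] — {P2, P6}
3. P3@(-1, 0) [-x clear] — {P2, P3, P6}
4. P4@(0, -1) [-y clear] — {P2, P3, P4, P6}
5. P11@(1, -1) [+x clear] — {P11, P2, P3, P4, P6}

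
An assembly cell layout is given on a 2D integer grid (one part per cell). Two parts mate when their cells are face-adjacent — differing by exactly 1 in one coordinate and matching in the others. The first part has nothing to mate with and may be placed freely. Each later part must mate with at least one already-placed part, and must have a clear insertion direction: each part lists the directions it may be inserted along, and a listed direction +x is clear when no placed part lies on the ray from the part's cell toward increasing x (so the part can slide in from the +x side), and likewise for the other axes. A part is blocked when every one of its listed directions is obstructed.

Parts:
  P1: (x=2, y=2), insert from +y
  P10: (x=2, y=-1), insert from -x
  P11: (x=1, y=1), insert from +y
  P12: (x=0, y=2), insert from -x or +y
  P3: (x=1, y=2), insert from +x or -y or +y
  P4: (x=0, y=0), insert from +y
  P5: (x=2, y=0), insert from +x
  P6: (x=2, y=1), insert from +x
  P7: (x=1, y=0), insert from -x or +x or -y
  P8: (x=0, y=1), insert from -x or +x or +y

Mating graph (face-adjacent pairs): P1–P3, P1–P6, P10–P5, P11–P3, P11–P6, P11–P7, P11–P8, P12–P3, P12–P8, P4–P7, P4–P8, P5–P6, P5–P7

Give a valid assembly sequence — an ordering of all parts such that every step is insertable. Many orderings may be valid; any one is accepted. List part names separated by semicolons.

1. P1@(2, 2) [+y clear] — {P1}
2. P6@(2, 1) [+x clear] — {P1, P6}
3. P11@(1, 1) [+y clear] — {P1, P11, P6}
4. P3@(1, 2) [+y clear] — {P1, P11, P3, P6}
5. P7@(1, 0) [-x clear] — {P1, P11, P3, P6, P7}
6. P4@(0, 0) [+y clear] — {P1, P11, P3, P4, P6, P7}
7. P12@(0, 2) [-x clear] — {P1, P11, P12, P3, P4, P6, P7}
8. P8@(0, 1) [-x clear] — {P1, P11, P12, P3, P4, P6, P7, P8}
9. P5@(2, 0) [+x clear] — {P1, P11, P12, P3, P4, P5, P6, P7, P8}
10. P10@(2, -1) [-x clear] — {P1, P10, P11, P12, P3, P4, P5, P6, P7, P8}

P1; P6; P11; P3; P7; P4; P12; P8; P5; P10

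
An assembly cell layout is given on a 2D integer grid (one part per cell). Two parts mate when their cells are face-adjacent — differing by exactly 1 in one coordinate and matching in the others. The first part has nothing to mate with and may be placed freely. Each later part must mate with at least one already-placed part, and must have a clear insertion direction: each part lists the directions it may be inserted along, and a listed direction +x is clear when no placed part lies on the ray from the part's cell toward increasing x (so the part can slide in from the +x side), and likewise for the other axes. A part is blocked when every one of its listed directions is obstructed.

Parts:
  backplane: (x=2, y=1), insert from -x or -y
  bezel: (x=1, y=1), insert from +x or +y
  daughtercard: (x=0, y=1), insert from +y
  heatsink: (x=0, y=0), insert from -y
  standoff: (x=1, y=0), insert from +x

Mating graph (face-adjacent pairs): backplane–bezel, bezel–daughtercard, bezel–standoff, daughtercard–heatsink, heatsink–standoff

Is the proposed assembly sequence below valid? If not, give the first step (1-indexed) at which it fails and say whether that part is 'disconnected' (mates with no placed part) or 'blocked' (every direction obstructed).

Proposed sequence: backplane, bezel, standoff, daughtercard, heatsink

Valid

1. backplane@(2, 1) [-x clear] — {backplane}
2. bezel@(1, 1) [+y clear] — {backplane, bezel}
3. standoff@(1, 0) [+x clear] — {backplane, bezel, standoff}
4. daughtercard@(0, 1) [+y clear] — {backplane, bezel, daughtercard, standoff}
5. heatsink@(0, 0) [-y clear] — {backplane, bezel, daughtercard, heatsink, standoff}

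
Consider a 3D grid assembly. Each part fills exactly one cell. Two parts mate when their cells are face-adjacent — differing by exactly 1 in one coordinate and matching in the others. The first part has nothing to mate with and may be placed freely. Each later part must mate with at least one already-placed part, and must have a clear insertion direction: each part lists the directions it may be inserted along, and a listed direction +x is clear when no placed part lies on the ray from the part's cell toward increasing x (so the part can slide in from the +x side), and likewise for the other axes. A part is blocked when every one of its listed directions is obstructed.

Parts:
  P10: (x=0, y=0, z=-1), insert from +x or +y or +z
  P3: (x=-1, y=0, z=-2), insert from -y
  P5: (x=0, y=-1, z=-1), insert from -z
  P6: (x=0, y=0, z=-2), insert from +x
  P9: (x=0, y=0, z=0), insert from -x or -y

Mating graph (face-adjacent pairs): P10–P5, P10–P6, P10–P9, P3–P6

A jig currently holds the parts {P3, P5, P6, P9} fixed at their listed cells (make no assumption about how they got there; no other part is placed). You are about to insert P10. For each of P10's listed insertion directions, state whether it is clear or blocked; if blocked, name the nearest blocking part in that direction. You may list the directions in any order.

+x: ray from P10(0, 0, -1) has no placed part ⇒ clear
+y: ray from P10(0, 0, -1) has no placed part ⇒ clear
+z: nearest on ray is P9@(0, 0, 0) ⇒ blocked

+x: clear; +y: clear; +z: blocked by P9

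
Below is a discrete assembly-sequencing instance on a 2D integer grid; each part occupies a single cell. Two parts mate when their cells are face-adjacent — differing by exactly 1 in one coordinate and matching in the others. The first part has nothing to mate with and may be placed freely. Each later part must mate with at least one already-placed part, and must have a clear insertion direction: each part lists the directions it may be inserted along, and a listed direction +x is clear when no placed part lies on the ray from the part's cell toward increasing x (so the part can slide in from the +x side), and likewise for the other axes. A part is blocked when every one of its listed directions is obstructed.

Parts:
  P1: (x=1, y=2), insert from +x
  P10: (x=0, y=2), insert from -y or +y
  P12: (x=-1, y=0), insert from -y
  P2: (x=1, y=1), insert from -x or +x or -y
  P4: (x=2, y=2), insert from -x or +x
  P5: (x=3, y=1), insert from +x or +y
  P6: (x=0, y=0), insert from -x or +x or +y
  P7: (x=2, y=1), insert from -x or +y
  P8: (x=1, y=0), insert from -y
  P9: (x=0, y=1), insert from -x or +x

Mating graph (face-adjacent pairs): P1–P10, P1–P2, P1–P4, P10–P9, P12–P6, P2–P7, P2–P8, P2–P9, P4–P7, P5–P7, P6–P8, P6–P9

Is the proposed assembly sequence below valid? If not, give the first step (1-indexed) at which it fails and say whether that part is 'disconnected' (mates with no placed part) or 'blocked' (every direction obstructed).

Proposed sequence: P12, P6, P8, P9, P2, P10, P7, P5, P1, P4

1. P12@(-1, 0) [-y clear] — {P12}
2. P6@(0, 0) [+x clear] — {P12, P6}
3. P8@(1, 0) [-y clear] — {P12, P6, P8}
4. P9@(0, 1) [-x clear] — {P12, P6, P8, P9}
5. P2@(1, 1) [+x clear] — {P12, P2, P6, P8, P9}
6. P10@(0, 2) [+y clear] — {P10, P12, P2, P6, P8, P9}
7. P7@(2, 1) [+y clear] — {P10, P12, P2, P6, P7, P8, P9}
8. P5@(3, 1) [+x clear] — {P10, P12, P2, P5, P6, P7, P8, P9}
9. P1@(1, 2) [+x clear] — {P1, P10, P12, P2, P5, P6, P7, P8, P9}
10. P4@(2, 2) [+x clear] — {P1, P10, P12, P2, P4, P5, P6, P7, P8, P9}

Valid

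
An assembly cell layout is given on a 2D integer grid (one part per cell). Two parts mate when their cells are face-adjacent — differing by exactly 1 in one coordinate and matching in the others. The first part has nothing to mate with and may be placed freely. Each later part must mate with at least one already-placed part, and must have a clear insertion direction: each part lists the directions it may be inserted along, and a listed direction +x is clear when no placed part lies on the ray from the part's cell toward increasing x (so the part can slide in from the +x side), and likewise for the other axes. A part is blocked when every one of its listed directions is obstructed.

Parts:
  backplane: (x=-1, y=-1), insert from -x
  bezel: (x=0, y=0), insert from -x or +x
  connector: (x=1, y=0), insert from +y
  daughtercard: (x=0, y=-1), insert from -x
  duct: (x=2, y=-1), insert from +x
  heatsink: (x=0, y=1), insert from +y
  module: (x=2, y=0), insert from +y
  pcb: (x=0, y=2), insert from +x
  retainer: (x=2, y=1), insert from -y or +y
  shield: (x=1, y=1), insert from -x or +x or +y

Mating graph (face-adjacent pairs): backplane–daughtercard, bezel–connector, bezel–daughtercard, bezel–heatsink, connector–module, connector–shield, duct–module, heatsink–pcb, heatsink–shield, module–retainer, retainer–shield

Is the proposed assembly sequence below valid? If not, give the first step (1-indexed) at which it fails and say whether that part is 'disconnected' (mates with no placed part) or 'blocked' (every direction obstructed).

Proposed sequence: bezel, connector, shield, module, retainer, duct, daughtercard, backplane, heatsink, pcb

1. bezel@(0, 0) [-x clear] — {bezel}
2. connector@(1, 0) [+y clear] — {bezel, connector}
3. shield@(1, 1) [-x clear] — {bezel, connector, shield}
4. module@(2, 0) [+y clear] — {bezel, connector, module, shield}
5. retainer@(2, 1) [+y clear] — {bezel, connector, module, retainer, shield}
6. duct@(2, -1) [+x clear] — {bezel, connector, duct, module, retainer, shield}
7. daughtercard@(0, -1) [-x clear] — {bezel, connector, daughtercard, duct, module, retainer, shield}
8. backplane@(-1, -1) [-x clear] — {backplane, bezel, connector, daughtercard, duct, module, retainer, shield}
9. heatsink@(0, 1) [+y clear] — {backplane, bezel, connector, daughtercard, duct, heatsink, module, retainer, shield}
10. pcb@(0, 2) [+x clear] — {backplane, bezel, connector, daughtercard, duct, heatsink, module, pcb, retainer, shield}

Valid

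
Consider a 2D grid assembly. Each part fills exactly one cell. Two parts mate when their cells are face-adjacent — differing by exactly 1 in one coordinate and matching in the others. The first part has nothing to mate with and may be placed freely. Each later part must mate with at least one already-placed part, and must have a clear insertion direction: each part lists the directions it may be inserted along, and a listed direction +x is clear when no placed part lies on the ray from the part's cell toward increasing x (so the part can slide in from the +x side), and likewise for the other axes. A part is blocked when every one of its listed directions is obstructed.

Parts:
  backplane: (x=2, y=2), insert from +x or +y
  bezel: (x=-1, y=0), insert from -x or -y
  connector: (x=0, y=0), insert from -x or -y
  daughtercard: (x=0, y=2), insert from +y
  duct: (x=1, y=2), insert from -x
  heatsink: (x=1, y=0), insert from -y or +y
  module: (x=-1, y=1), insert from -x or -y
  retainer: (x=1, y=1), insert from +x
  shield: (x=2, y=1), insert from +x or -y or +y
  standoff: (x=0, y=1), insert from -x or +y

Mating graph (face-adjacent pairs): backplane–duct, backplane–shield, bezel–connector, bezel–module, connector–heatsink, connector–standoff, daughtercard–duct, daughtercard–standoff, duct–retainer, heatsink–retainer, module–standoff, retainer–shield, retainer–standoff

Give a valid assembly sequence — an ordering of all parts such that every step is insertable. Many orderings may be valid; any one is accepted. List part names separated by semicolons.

1. connector@(0, 0) [-x clear] — {connector}
2. heatsink@(1, 0) [-y clear] — {connector, heatsink}
3. retainer@(1, 1) [+x clear] — {connector, heatsink, retainer}
4. shield@(2, 1) [+x clear] — {connector, heatsink, retainer, shield}
5. backplane@(2, 2) [+x clear] — {backplane, connector, heatsink, retainer, shield}
6. duct@(1, 2) [-x clear] — {backplane, connector, duct, heatsink, retainer, shield}
7. daughtercard@(0, 2) [+y clear] — {backplane, connector, daughtercard, duct, heatsink, retainer, shield}
8. standoff@(0, 1) [-x clear] — {backplane, connector, daughtercard, duct, heatsink, retainer, shield, standoff}
9. module@(-1, 1) [-x clear] — {backplane, connector, daughtercard, duct, heatsink, module, retainer, shield, standoff}
10. bezel@(-1, 0) [-x clear] — {backplane, bezel, connector, daughtercard, duct, heatsink, module, retainer, shield, standoff}

connector; heatsink; retainer; shield; backplane; duct; daughtercard; standoff; module; bezel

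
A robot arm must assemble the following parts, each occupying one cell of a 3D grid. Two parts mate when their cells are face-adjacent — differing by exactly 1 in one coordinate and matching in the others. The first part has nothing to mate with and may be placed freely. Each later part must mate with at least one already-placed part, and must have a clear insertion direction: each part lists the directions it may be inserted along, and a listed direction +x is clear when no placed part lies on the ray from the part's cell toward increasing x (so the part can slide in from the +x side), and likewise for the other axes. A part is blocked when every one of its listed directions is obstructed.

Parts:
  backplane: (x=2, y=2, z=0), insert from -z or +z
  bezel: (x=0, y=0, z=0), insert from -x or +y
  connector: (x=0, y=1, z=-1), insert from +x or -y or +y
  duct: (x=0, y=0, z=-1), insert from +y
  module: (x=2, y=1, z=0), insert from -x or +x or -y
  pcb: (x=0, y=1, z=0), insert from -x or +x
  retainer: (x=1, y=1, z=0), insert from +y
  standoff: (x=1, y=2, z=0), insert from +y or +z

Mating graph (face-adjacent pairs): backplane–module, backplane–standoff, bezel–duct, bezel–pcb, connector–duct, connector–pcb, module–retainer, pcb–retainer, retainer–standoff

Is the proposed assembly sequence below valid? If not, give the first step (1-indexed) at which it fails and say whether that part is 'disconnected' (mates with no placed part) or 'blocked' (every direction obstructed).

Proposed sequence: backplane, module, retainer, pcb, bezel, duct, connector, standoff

1. backplane@(2, 2, 0) [-z clear] — {backplane}
2. module@(2, 1, 0) [-x clear] — {backplane, module}
3. retainer@(1, 1, 0) [+y clear] — {backplane, module, retainer}
4. pcb@(0, 1, 0) [-x clear] — {backplane, module, pcb, retainer}
5. bezel@(0, 0, 0) [-x clear] — {backplane, bezel, module, pcb, retainer}
6. duct@(0, 0, -1) [+y clear] — {backplane, bezel, duct, module, pcb, retainer}
7. connector@(0, 1, -1) [+x clear] — {backplane, bezel, connector, duct, module, pcb, retainer}
8. standoff@(1, 2, 0) [+y clear] — {backplane, bezel, connector, duct, module, pcb, retainer, standoff}

Valid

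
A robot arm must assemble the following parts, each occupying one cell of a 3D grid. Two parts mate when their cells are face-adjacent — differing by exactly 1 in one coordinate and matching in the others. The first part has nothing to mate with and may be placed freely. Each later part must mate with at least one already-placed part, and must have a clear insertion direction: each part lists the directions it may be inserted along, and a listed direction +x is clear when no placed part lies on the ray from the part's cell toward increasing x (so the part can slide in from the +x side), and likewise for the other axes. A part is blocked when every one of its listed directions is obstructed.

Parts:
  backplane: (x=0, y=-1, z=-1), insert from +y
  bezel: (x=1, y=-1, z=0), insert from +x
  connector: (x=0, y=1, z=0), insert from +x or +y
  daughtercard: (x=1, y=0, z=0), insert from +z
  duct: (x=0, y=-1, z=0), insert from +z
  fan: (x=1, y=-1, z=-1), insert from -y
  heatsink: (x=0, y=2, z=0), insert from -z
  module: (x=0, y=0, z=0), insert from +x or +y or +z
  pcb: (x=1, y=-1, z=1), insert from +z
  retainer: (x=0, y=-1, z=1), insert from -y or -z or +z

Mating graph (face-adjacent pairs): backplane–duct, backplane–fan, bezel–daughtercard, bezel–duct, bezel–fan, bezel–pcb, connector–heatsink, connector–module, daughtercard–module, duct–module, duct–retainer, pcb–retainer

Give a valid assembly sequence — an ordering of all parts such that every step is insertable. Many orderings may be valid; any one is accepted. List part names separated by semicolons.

duct; module; retainer; connector; bezel; fan; pcb; daughtercard; heatsink; backplane

1. duct@(0, -1, 0) [+z clear] — {duct}
2. module@(0, 0, 0) [+x clear] — {duct, module}
3. retainer@(0, -1, 1) [-y clear] — {duct, module, retainer}
4. connector@(0, 1, 0) [+x clear] — {connector, duct, module, retainer}
5. bezel@(1, -1, 0) [+x clear] — {bezel, connector, duct, module, retainer}
6. fan@(1, -1, -1) [-y clear] — {bezel, connector, duct, fan, module, retainer}
7. pcb@(1, -1, 1) [+z clear] — {bezel, connector, duct, fan, module, pcb, retainer}
8. daughtercard@(1, 0, 0) [+z clear] — {bezel, connector, daughtercard, duct, fan, module, pcb, retainer}
9. heatsink@(0, 2, 0) [-z clear] — {bezel, connector, daughtercard, duct, fan, heatsink, module, pcb, retainer}
10. backplane@(0, -1, -1) [+y clear] — {backplane, bezel, connector, daughtercard, duct, fan, heatsink, module, pcb, retainer}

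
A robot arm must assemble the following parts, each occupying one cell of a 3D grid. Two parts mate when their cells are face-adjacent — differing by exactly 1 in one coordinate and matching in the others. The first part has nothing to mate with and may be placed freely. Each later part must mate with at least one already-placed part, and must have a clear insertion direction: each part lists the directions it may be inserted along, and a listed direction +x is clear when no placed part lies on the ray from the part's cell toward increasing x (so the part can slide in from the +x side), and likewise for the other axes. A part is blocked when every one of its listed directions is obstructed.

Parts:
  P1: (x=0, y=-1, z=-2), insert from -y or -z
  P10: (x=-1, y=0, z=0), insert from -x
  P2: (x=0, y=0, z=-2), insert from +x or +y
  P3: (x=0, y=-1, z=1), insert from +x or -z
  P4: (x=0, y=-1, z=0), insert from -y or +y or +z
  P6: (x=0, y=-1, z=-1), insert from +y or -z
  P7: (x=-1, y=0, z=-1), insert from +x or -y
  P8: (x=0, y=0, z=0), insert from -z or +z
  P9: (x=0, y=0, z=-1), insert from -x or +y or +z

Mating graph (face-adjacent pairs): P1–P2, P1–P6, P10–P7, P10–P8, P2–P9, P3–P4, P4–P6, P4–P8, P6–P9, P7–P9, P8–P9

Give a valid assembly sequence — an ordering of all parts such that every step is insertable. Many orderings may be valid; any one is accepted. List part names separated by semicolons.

1. P6@(0, -1, -1) [+y clear] — {P6}
2. P4@(0, -1, 0) [-y clear] — {P4, P6}
3. P8@(0, 0, 0) [-z clear] — {P4, P6, P8}
4. P3@(0, -1, 1) [+x clear] — {P3, P4, P6, P8}
5. P9@(0, 0, -1) [-x clear] — {P3, P4, P6, P8, P9}
6. P7@(-1, 0, -1) [-y clear] — {P3, P4, P6, P7, P8, P9}
7. P2@(0, 0, -2) [+x clear] — {P2, P3, P4, P6, P7, P8, P9}
8. P10@(-1, 0, 0) [-x clear] — {P10, P2, P3, P4, P6, P7, P8, P9}
9. P1@(0, -1, -2) [-y clear] — {P1, P10, P2, P3, P4, P6, P7, P8, P9}

P6; P4; P8; P3; P9; P7; P2; P10; P1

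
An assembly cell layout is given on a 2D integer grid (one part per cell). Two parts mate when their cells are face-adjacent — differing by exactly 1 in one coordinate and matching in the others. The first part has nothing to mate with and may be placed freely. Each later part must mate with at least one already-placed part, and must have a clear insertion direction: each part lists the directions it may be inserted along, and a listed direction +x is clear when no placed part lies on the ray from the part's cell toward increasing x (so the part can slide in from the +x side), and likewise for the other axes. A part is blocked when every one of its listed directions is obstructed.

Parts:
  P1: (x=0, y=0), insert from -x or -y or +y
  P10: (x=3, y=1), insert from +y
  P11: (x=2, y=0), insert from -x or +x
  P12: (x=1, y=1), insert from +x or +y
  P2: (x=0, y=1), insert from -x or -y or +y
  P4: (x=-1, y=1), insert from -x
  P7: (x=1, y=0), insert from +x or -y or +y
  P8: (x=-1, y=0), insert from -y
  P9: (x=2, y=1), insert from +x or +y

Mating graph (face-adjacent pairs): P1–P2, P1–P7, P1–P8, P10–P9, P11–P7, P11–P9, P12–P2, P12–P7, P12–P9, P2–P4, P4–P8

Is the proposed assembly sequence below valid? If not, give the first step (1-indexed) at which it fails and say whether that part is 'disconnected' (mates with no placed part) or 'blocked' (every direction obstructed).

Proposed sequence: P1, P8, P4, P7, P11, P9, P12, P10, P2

Valid

1. P1@(0, 0) [-x clear] — {P1}
2. P8@(-1, 0) [-y clear] — {P1, P8}
3. P4@(-1, 1) [-x clear] — {P1, P4, P8}
4. P7@(1, 0) [+x clear] — {P1, P4, P7, P8}
5. P11@(2, 0) [+x clear] — {P1, P11, P4, P7, P8}
6. P9@(2, 1) [+x clear] — {P1, P11, P4, P7, P8, P9}
7. P12@(1, 1) [+y clear] — {P1, P11, P12, P4, P7, P8, P9}
8. P10@(3, 1) [+y clear] — {P1, P10, P11, P12, P4, P7, P8, P9}
9. P2@(0, 1) [+y clear] — {P1, P10, P11, P12, P2, P4, P7, P8, P9}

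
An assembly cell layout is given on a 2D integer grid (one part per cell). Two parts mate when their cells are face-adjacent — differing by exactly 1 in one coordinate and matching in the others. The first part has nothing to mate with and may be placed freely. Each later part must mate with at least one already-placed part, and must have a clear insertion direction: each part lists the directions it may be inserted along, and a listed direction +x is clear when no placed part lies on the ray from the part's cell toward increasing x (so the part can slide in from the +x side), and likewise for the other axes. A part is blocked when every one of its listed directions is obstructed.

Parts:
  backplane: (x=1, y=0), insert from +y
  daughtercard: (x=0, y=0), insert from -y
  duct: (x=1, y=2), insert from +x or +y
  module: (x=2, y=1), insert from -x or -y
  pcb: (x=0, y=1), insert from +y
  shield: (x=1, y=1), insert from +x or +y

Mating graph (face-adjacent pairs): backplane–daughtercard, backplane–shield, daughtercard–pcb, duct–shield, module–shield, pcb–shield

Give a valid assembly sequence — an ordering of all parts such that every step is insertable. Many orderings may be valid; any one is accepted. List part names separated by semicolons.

1. backplane@(1, 0) [+y clear] — {backplane}
2. daughtercard@(0, 0) [-y clear] — {backplane, daughtercard}
3. pcb@(0, 1) [+y clear] — {backplane, daughtercard, pcb}
4. shield@(1, 1) [+x clear] — {backplane, daughtercard, pcb, shield}
5. module@(2, 1) [-y clear] — {backplane, daughtercard, module, pcb, shield}
6. duct@(1, 2) [+x clear] — {backplane, daughtercard, duct, module, pcb, shield}

backplane; daughtercard; pcb; shield; module; duct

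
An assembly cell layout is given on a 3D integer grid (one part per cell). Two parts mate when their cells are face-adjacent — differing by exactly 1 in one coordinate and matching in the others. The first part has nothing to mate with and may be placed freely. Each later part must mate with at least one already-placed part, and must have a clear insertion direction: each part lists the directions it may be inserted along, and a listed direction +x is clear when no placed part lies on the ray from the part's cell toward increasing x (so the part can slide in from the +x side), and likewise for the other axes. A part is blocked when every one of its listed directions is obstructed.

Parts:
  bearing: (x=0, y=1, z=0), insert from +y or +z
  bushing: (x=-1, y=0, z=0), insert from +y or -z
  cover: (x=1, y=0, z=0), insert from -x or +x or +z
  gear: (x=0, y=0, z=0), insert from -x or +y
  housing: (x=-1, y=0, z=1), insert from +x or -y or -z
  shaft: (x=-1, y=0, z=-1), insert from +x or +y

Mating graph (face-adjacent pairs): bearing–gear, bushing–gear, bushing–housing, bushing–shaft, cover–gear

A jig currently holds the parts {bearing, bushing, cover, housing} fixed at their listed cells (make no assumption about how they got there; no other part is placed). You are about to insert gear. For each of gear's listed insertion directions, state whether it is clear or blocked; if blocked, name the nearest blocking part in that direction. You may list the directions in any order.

-x: nearest on ray is bushing@(-1, 0, 0) ⇒ blocked
+y: nearest on ray is bearing@(0, 1, 0) ⇒ blocked

+y: blocked by bearing; -x: blocked by bushing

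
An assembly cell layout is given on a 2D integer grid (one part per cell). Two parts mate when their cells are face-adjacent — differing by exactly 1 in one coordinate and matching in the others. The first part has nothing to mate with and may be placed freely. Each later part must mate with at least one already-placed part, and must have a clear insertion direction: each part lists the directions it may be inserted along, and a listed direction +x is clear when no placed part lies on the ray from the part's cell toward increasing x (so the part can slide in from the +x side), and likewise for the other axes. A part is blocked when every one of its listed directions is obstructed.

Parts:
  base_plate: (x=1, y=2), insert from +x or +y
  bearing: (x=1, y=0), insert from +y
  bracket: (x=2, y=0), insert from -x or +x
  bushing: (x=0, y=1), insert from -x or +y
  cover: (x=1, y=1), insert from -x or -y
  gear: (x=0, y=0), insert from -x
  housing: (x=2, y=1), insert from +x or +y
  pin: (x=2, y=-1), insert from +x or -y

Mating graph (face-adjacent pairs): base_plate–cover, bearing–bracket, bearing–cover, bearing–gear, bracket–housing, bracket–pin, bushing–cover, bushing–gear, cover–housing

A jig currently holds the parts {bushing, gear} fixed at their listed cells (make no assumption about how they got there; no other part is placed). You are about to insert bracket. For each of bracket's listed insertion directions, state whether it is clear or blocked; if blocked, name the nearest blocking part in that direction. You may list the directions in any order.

-x: nearest on ray is gear@(0, 0) ⇒ blocked
+x: ray from bracket(2, 0) has no placed part ⇒ clear

+x: clear; -x: blocked by gear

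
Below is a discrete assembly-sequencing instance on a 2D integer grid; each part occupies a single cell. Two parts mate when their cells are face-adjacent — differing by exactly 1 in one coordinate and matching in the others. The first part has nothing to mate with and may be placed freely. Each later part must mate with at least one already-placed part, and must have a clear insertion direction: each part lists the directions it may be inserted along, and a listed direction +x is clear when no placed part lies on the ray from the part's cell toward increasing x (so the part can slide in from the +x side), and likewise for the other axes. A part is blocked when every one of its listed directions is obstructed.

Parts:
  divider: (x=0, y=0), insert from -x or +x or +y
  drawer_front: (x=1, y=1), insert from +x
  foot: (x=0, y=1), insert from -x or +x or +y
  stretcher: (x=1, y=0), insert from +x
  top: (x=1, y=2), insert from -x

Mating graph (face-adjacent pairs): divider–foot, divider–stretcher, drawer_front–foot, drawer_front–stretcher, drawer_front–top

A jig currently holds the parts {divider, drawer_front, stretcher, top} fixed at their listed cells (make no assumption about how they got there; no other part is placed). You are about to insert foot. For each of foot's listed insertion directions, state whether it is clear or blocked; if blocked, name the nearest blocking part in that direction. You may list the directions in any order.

+x: blocked by drawer_front; +y: clear; -x: clear

-x: ray from foot(0, 1) has no placed part ⇒ clear
+x: nearest on ray is drawer_front@(1, 1) ⇒ blocked
+y: ray from foot(0, 1) has no placed part ⇒ clear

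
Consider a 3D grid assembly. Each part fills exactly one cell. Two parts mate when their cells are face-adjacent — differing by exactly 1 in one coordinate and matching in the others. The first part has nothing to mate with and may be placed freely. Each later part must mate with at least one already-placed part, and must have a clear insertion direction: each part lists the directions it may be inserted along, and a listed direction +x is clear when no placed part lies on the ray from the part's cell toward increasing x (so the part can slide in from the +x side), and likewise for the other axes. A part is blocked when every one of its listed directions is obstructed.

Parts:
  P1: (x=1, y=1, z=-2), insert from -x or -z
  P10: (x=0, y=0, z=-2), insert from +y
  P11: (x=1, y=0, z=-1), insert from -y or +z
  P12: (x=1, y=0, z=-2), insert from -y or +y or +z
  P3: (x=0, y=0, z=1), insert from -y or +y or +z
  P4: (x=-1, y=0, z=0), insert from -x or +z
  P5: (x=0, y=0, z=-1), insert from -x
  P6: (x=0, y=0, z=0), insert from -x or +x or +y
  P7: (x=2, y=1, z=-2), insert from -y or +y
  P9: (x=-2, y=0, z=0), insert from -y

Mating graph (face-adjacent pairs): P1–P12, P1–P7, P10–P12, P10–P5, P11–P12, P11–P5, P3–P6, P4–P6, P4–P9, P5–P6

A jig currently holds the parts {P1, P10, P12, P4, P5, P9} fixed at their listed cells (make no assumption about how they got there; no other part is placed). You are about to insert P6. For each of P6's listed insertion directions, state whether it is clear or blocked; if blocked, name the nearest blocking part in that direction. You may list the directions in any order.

+x: clear; +y: clear; -x: blocked by P4

-x: nearest on ray is P4@(-1, 0, 0) ⇒ blocked
+x: ray from P6(0, 0, 0) has no placed part ⇒ clear
+y: ray from P6(0, 0, 0) has no placed part ⇒ clear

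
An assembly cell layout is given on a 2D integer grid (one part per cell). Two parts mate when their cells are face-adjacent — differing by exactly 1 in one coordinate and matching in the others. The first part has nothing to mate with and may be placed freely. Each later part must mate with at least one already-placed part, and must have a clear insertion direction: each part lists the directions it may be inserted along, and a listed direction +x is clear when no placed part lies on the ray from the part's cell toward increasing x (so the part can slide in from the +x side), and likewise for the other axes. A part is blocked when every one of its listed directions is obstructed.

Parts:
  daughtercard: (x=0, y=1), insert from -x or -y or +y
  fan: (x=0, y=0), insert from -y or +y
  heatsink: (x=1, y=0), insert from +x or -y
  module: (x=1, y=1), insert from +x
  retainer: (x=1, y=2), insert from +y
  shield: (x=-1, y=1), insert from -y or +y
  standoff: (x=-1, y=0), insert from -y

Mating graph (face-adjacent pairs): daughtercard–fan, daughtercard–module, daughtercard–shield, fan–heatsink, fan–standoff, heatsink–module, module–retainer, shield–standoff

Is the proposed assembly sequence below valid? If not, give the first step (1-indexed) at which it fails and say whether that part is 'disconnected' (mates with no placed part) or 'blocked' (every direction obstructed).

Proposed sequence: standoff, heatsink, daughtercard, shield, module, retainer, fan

1. standoff@(-1, 0) [-y clear] — {standoff}
2. heatsink@(1, 0) — no placed neighbour ⇒ disconnected

Invalid at step 2 (disconnected)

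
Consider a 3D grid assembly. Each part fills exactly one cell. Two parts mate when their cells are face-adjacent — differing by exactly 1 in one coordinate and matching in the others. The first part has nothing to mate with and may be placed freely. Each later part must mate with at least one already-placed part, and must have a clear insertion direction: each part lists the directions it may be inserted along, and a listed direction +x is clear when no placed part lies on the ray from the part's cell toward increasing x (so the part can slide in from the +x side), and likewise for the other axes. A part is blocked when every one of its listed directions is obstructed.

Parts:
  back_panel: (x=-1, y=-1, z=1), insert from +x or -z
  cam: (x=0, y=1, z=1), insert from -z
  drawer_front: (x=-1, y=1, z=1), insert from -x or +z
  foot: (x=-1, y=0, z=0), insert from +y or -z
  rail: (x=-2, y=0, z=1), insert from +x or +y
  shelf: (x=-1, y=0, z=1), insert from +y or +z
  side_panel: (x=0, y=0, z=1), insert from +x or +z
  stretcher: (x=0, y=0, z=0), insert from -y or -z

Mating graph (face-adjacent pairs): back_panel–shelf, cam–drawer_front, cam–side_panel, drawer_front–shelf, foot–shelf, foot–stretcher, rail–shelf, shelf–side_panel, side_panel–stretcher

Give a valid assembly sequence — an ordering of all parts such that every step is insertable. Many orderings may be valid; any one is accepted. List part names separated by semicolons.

back_panel; shelf; rail; foot; stretcher; side_panel; cam; drawer_front

1. back_panel@(-1, -1, 1) [+x clear] — {back_panel}
2. shelf@(-1, 0, 1) [+y clear] — {back_panel, shelf}
3. rail@(-2, 0, 1) [+y clear] — {back_panel, rail, shelf}
4. foot@(-1, 0, 0) [+y clear] — {back_panel, foot, rail, shelf}
5. stretcher@(0, 0, 0) [-y clear] — {back_panel, foot, rail, shelf, stretcher}
6. side_panel@(0, 0, 1) [+x clear] — {back_panel, foot, rail, shelf, side_panel, stretcher}
7. cam@(0, 1, 1) [-z clear] — {back_panel, cam, foot, rail, shelf, side_panel, stretcher}
8. drawer_front@(-1, 1, 1) [-x clear] — {back_panel, cam, drawer_front, foot, rail, shelf, side_panel, stretcher}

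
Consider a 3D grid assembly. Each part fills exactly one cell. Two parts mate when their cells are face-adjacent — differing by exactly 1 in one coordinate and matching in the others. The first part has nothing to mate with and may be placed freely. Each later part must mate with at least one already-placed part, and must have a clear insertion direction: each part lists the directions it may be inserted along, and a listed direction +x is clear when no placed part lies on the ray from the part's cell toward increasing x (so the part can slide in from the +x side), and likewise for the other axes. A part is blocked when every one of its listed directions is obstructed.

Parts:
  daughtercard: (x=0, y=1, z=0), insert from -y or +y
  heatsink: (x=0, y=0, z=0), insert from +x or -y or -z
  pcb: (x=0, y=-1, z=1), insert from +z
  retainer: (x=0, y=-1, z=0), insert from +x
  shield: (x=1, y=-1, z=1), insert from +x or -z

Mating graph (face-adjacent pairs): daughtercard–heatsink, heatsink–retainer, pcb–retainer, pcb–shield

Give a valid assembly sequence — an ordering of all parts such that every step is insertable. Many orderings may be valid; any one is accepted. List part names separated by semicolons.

daughtercard; heatsink; retainer; pcb; shield

1. daughtercard@(0, 1, 0) [-y clear] — {daughtercard}
2. heatsink@(0, 0, 0) [+x clear] — {daughtercard, heatsink}
3. retainer@(0, -1, 0) [+x clear] — {daughtercard, heatsink, retainer}
4. pcb@(0, -1, 1) [+z clear] — {daughtercard, heatsink, pcb, retainer}
5. shield@(1, -1, 1) [+x clear] — {daughtercard, heatsink, pcb, retainer, shield}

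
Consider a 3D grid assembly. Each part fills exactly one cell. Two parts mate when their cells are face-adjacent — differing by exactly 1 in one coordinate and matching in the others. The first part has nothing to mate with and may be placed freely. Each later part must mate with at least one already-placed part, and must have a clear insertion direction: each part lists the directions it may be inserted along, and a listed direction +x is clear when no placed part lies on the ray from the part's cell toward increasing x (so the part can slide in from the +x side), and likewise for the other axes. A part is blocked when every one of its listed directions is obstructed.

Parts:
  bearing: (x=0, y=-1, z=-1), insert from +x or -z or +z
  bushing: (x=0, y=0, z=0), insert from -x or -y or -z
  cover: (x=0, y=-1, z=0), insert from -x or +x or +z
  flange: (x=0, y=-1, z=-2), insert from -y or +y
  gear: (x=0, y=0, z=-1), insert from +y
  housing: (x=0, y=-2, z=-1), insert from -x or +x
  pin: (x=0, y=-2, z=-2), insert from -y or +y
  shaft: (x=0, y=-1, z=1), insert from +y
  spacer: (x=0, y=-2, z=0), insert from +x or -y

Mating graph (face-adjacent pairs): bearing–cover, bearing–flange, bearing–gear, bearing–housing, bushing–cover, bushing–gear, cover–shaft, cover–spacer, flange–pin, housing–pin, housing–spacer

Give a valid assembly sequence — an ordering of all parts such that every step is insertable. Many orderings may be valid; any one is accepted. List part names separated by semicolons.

1. bearing@(0, -1, -1) [+x clear] — {bearing}
2. cover@(0, -1, 0) [-x clear] — {bearing, cover}
3. shaft@(0, -1, 1) [+y clear] — {bearing, cover, shaft}
4. flange@(0, -1, -2) [-y clear] — {bearing, cover, flange, shaft}
5. spacer@(0, -2, 0) [+x clear] — {bearing, cover, flange, shaft, spacer}
6. bushing@(0, 0, 0) [-x clear] — {bearing, bushing, cover, flange, shaft, spacer}
7. housing@(0, -2, -1) [-x clear] — {bearing, bushing, cover, flange, housing, shaft, spacer}
8. gear@(0, 0, -1) [+y clear] — {bearing, bushing, cover, flange, gear, housing, shaft, spacer}
9. pin@(0, -2, -2) [-y clear] — {bearing, bushing, cover, flange, gear, housing, pin, shaft, spacer}

bearing; cover; shaft; flange; spacer; bushing; housing; gear; pin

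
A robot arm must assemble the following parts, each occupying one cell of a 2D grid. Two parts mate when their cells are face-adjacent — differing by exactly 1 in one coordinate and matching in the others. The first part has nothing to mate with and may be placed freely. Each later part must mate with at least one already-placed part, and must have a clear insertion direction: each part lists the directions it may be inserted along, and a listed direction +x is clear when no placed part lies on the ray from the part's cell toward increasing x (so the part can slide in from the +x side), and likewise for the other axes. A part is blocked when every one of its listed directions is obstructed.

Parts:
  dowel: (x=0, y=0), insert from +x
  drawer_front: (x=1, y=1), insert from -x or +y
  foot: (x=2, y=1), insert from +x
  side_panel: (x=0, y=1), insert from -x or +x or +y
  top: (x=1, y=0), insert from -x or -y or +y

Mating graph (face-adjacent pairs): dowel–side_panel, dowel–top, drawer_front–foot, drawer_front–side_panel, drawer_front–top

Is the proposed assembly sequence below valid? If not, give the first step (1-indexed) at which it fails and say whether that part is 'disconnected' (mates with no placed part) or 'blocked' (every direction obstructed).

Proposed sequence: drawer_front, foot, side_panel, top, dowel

1. drawer_front@(1, 1) [-x clear] — {drawer_front}
2. foot@(2, 1) [+x clear] — {drawer_front, foot}
3. side_panel@(0, 1) [-x clear] — {drawer_front, foot, side_panel}
4. top@(1, 0) [-x clear] — {drawer_front, foot, side_panel, top}
5. dowel@(0, 0) — +x all obstructed ⇒ blocked

Invalid at step 5 (blocked)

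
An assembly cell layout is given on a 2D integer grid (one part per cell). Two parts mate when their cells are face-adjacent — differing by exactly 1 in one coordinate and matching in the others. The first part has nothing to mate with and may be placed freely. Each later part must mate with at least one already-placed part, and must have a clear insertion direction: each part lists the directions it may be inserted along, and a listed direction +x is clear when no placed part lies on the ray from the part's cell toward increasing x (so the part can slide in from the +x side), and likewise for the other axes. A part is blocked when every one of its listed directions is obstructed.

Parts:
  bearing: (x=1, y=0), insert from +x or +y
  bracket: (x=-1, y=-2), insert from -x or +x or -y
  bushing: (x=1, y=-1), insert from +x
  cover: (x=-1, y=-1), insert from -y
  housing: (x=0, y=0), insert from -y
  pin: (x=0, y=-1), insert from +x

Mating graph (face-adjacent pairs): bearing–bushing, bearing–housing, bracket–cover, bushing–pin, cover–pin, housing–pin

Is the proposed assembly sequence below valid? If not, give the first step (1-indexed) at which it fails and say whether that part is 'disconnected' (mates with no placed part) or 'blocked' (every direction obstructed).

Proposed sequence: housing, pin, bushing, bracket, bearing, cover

1. housing@(0, 0) [-y clear] — {housing}
2. pin@(0, -1) [+x clear] — {housing, pin}
3. bushing@(1, -1) [+x clear] — {bushing, housing, pin}
4. bracket@(-1, -2) — no placed neighbour ⇒ disconnected

Invalid at step 4 (disconnected)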